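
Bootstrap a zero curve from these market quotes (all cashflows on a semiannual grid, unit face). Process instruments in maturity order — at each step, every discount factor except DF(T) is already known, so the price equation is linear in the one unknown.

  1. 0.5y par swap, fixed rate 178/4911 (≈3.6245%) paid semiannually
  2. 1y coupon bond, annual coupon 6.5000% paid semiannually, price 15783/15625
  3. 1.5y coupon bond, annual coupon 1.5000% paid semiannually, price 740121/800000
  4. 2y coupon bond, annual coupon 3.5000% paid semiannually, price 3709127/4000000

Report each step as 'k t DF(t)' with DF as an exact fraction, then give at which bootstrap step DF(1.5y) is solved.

step 1 [0.5y] swap r/2=89/4911: DF=(1 − 89/4911·(0))/(1+89/4911) = 4911/5000 ≈ 0.982200
step 2 [1y] bond c/2=13/400: DF=(15783/15625 − 13/400·(0.982200))/(1+13/400) = 4737/5000 ≈ 0.947400
step 3 [1.5y] bond c/2=3/400: DF=(740121/800000 − 3/400·(0.982200+0.947400))/(1+3/400) = 9039/10000 ≈ 0.903900
step 4 [2y] bond c/2=7/400: DF=(3709127/4000000 − 7/400·(0.982200+0.947400+0.903900))/(1+7/400) = 4313/5000 ≈ 0.862600

1 1/2 4911/5000
2 1 4737/5000
3 3/2 9039/10000
4 2 4313/5000
DF(1.5y) is solved at step 3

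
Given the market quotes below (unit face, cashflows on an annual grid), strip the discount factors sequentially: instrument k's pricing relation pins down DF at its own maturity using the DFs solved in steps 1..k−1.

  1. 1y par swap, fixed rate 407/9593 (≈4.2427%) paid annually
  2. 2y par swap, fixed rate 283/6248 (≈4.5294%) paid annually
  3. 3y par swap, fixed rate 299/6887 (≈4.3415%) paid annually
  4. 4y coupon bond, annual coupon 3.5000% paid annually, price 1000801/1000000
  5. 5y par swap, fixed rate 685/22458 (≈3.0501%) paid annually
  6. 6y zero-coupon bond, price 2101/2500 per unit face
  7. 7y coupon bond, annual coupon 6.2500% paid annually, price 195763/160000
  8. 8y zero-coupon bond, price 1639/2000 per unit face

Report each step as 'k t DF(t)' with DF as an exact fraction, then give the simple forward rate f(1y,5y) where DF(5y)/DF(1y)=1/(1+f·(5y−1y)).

step 1 [1y] swap r/1=407/9593: DF=(1 − 407/9593·(0))/(1+407/9593) = 9593/10000 ≈ 0.959300
step 2 [2y] swap r/1=283/6248: DF=(1 − 283/6248·(0.959300))/(1+283/6248) = 9151/10000 ≈ 0.915100
step 3 [3y] swap r/1=299/6887: DF=(1 − 299/6887·(0.959300+0.915100))/(1+299/6887) = 2201/2500 ≈ 0.880400
step 4 [4y] bond c/1=7/200: DF=(1000801/1000000 − 7/200·(0.959300+0.915100+0.880400))/(1+7/200) = 4369/5000 ≈ 0.873800
step 5 [5y] swap r/1=685/22458: DF=(1 − 685/22458·(0.959300+0.915100+0.880400+0.873800))/(1+685/22458) = 863/1000 ≈ 0.863000
step 6 [6y] zero: DF = P = 2101/2500 ≈ 0.840400
step 7 [7y] bond c/1=1/16: DF=(195763/160000 − 1/16·(0.959300+0.915100+0.880400+0.873800+0.863000+0.840400))/(1+1/16) = 8379/10000 ≈ 0.837900
step 8 [8y] zero: DF = P = 1639/2000 ≈ 0.819500

1 1 9593/10000
2 2 9151/10000
3 3 2201/2500
4 4 4369/5000
5 5 863/1000
6 6 2101/2500
7 7 8379/10000
8 8 1639/2000
f(1y,5y) = ((9593/10000)/(863/1000) − 1)/(4) = 963/34520 ≈ 2.7897%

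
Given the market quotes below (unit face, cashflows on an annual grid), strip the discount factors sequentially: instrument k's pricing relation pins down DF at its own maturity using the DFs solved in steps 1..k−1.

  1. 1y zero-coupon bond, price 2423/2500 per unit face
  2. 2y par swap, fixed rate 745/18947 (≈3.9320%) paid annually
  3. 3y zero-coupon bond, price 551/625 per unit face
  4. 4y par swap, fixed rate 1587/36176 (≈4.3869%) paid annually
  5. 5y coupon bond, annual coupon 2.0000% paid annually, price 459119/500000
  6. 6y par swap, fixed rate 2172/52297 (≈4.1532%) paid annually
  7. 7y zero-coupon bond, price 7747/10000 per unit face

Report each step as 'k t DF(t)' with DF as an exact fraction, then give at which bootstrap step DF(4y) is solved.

step 1 [1y] zero: DF = P = 2423/2500 ≈ 0.969200
step 2 [2y] swap r/1=745/18947: DF=(1 − 745/18947·(0.969200))/(1+745/18947) = 1851/2000 ≈ 0.925500
step 3 [3y] zero: DF = P = 551/625 ≈ 0.881600
step 4 [4y] swap r/1=1587/36176: DF=(1 − 1587/36176·(0.969200+0.925500+0.881600))/(1+1587/36176) = 8413/10000 ≈ 0.841300
step 5 [5y] bond c/1=1/50: DF=(459119/500000 − 1/50·(0.969200+0.925500+0.881600+0.841300))/(1+1/50) = 8293/10000 ≈ 0.829300
step 6 [6y] swap r/1=2172/52297: DF=(1 − 2172/52297·(0.969200+0.925500+0.881600+0.841300+0.829300))/(1+2172/52297) = 1957/2500 ≈ 0.782800
step 7 [7y] zero: DF = P = 7747/10000 ≈ 0.774700

1 1 2423/2500
2 2 1851/2000
3 3 551/625
4 4 8413/10000
5 5 8293/10000
6 6 1957/2500
7 7 7747/10000
DF(4y) is solved at step 4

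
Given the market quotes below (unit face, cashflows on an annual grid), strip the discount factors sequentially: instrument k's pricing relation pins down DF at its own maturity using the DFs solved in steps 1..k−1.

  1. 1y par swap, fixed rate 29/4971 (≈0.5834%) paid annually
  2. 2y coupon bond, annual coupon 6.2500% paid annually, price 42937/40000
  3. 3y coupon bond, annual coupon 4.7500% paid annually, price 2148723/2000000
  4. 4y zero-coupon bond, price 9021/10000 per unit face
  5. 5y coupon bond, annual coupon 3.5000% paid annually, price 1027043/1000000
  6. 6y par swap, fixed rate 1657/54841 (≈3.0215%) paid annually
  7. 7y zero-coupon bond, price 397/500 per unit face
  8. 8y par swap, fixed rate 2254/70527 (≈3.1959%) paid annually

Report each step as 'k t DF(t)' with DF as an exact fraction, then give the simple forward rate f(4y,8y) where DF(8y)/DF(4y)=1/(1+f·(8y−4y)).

1 1 4971/5000
2 2 4759/5000
3 3 4687/5000
4 4 9021/10000
5 5 8643/10000
6 6 8343/10000
7 7 397/500
8 8 3873/5000
f(4y,8y) = ((9021/10000)/(3873/5000) − 1)/(4) = 425/10328 ≈ 4.1150%

step 1 [1y] swap r/1=29/4971: DF=(1 − 29/4971·(0))/(1+29/4971) = 4971/5000 ≈ 0.994200
step 2 [2y] bond c/1=1/16: DF=(42937/40000 − 1/16·(0.994200))/(1+1/16) = 4759/5000 ≈ 0.951800
step 3 [3y] bond c/1=19/400: DF=(2148723/2000000 − 19/400·(0.994200+0.951800))/(1+19/400) = 4687/5000 ≈ 0.937400
step 4 [4y] zero: DF = P = 9021/10000 ≈ 0.902100
step 5 [5y] bond c/1=7/200: DF=(1027043/1000000 − 7/200·(0.994200+0.951800+0.937400+0.902100))/(1+7/200) = 8643/10000 ≈ 0.864300
step 6 [6y] swap r/1=1657/54841: DF=(1 − 1657/54841·(0.994200+0.951800+0.937400+0.902100+0.864300))/(1+1657/54841) = 8343/10000 ≈ 0.834300
step 7 [7y] zero: DF = P = 397/500 ≈ 0.794000
step 8 [8y] swap r/1=2254/70527: DF=(1 − 2254/70527·(0.994200+0.951800+0.937400+0.902100+0.864300+0.834300+0.794000))/(1+2254/70527) = 3873/5000 ≈ 0.774600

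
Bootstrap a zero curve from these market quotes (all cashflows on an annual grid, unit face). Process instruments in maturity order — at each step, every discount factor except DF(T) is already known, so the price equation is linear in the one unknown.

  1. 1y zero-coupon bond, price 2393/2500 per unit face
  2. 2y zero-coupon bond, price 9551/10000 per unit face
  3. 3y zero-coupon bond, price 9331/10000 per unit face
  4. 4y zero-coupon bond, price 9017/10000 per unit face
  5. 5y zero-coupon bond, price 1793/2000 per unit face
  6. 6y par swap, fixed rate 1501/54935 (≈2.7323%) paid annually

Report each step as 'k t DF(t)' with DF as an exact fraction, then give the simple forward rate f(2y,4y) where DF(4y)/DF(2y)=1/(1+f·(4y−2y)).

1 1 2393/2500
2 2 9551/10000
3 3 9331/10000
4 4 9017/10000
5 5 1793/2000
6 6 8499/10000
f(2y,4y) = ((9551/10000)/(9017/10000) − 1)/(2) = 267/9017 ≈ 2.9611%

step 1 [1y] zero: DF = P = 2393/2500 ≈ 0.957200
step 2 [2y] zero: DF = P = 9551/10000 ≈ 0.955100
step 3 [3y] zero: DF = P = 9331/10000 ≈ 0.933100
step 4 [4y] zero: DF = P = 9017/10000 ≈ 0.901700
step 5 [5y] zero: DF = P = 1793/2000 ≈ 0.896500
step 6 [6y] swap r/1=1501/54935: DF=(1 − 1501/54935·(0.957200+0.955100+0.933100+0.901700+0.896500))/(1+1501/54935) = 8499/10000 ≈ 0.849900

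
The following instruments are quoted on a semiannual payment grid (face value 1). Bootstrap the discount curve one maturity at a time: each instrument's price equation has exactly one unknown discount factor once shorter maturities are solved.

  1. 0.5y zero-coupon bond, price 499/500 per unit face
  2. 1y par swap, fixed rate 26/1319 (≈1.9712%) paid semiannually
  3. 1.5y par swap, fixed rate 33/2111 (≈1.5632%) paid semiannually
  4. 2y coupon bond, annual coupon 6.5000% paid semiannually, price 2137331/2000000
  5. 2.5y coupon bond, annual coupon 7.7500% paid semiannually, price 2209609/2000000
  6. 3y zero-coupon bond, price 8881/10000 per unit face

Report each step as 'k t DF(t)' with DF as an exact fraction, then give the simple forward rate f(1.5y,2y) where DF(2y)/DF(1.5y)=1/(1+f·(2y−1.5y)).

1 1/2 499/500
2 1 1961/2000
3 3/2 9769/10000
4 2 471/500
5 5/2 4591/5000
6 3 8881/10000
f(1.5y,2y) = ((9769/10000)/(471/500) − 1)/(1/2) = 349/4710 ≈ 7.4098%

step 1 [0.5y] zero: DF = P = 499/500 ≈ 0.998000
step 2 [1y] swap r/2=13/1319: DF=(1 − 13/1319·(0.998000))/(1+13/1319) = 1961/2000 ≈ 0.980500
step 3 [1.5y] swap r/2=33/4222: DF=(1 − 33/4222·(0.998000+0.980500))/(1+33/4222) = 9769/10000 ≈ 0.976900
step 4 [2y] bond c/2=13/400: DF=(2137331/2000000 − 13/400·(0.998000+0.980500+0.976900))/(1+13/400) = 471/500 ≈ 0.942000
step 5 [2.5y] bond c/2=31/800: DF=(2209609/2000000 − 31/800·(0.998000+0.980500+0.976900+0.942000))/(1+31/800) = 4591/5000 ≈ 0.918200
step 6 [3y] zero: DF = P = 8881/10000 ≈ 0.888100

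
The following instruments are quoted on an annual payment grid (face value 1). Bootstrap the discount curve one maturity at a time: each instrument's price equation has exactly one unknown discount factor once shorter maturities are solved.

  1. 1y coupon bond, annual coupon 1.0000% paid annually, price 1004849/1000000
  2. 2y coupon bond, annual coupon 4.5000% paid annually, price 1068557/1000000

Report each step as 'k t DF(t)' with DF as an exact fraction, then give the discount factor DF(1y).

1 1 9949/10000
2 2 9797/10000
DF(1y) = 9949/10000 ≈ 0.994900

step 1 [1y] bond c/1=1/100: DF=(1004849/1000000 − 1/100·(0))/(1+1/100) = 9949/10000 ≈ 0.994900
step 2 [2y] bond c/1=9/200: DF=(1068557/1000000 − 9/200·(0.994900))/(1+9/200) = 9797/10000 ≈ 0.979700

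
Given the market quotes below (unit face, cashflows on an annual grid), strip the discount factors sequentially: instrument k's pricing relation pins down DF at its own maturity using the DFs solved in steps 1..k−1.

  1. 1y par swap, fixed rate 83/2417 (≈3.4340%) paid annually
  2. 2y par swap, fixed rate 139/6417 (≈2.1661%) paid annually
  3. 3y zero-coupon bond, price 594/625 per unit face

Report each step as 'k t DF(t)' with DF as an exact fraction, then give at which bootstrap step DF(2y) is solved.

1 1 2417/2500
2 2 9583/10000
3 3 594/625
DF(2y) is solved at step 2

step 1 [1y] swap r/1=83/2417: DF=(1 − 83/2417·(0))/(1+83/2417) = 2417/2500 ≈ 0.966800
step 2 [2y] swap r/1=139/6417: DF=(1 − 139/6417·(0.966800))/(1+139/6417) = 9583/10000 ≈ 0.958300
step 3 [3y] zero: DF = P = 594/625 ≈ 0.950400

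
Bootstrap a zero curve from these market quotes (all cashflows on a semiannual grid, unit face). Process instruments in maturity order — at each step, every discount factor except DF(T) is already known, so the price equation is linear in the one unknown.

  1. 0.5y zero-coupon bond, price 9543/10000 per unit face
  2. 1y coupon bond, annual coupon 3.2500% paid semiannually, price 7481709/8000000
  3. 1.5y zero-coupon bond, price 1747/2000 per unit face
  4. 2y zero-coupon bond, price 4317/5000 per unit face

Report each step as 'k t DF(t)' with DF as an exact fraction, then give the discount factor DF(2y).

1 1/2 9543/10000
2 1 181/200
3 3/2 1747/2000
4 2 4317/5000
DF(2y) = 4317/5000 ≈ 0.863400

step 1 [0.5y] zero: DF = P = 9543/10000 ≈ 0.954300
step 2 [1y] bond c/2=13/800: DF=(7481709/8000000 − 13/800·(0.954300))/(1+13/800) = 181/200 ≈ 0.905000
step 3 [1.5y] zero: DF = P = 1747/2000 ≈ 0.873500
step 4 [2y] zero: DF = P = 4317/5000 ≈ 0.863400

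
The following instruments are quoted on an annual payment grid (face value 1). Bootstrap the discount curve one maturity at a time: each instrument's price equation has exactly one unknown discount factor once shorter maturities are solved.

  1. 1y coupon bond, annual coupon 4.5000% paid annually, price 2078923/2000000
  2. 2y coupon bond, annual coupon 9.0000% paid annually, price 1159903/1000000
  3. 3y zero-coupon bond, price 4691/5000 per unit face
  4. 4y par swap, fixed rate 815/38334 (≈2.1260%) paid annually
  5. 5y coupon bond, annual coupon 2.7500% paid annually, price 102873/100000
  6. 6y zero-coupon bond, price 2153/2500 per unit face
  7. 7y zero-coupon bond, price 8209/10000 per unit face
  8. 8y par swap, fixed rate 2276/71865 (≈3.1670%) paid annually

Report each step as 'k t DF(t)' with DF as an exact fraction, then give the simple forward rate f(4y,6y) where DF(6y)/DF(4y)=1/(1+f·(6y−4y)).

1 1 9947/10000
2 2 491/500
3 3 4691/5000
4 4 1837/2000
5 5 4493/5000
6 6 2153/2500
7 7 8209/10000
8 8 1931/2500
f(4y,6y) = ((1837/2000)/(2153/2500) − 1)/(2) = 573/17224 ≈ 3.3268%

step 1 [1y] bond c/1=9/200: DF=(2078923/2000000 − 9/200·(0))/(1+9/200) = 9947/10000 ≈ 0.994700
step 2 [2y] bond c/1=9/100: DF=(1159903/1000000 − 9/100·(0.994700))/(1+9/100) = 491/500 ≈ 0.982000
step 3 [3y] zero: DF = P = 4691/5000 ≈ 0.938200
step 4 [4y] swap r/1=815/38334: DF=(1 − 815/38334·(0.994700+0.982000+0.938200))/(1+815/38334) = 1837/2000 ≈ 0.918500
step 5 [5y] bond c/1=11/400: DF=(102873/100000 − 11/400·(0.994700+0.982000+0.938200+0.918500))/(1+11/400) = 4493/5000 ≈ 0.898600
step 6 [6y] zero: DF = P = 2153/2500 ≈ 0.861200
step 7 [7y] zero: DF = P = 8209/10000 ≈ 0.820900
step 8 [8y] swap r/1=2276/71865: DF=(1 − 2276/71865·(0.994700+0.982000+0.938200+0.918500+0.898600+0.861200+0.820900))/(1+2276/71865) = 1931/2500 ≈ 0.772400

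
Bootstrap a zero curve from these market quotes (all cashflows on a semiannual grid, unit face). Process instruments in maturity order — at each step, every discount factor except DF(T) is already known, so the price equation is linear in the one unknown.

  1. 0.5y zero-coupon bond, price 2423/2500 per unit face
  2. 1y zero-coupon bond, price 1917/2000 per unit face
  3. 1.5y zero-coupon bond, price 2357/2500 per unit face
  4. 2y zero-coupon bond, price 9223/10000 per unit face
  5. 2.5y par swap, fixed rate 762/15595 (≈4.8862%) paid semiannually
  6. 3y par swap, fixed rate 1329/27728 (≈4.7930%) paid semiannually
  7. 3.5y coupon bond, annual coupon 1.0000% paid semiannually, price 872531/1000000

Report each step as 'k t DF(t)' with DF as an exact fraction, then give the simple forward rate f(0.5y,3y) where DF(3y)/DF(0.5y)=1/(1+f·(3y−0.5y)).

1 1/2 2423/2500
2 1 1917/2000
3 3/2 2357/2500
4 2 9223/10000
5 5/2 8857/10000
6 3 8671/10000
7 7/2 4203/5000
f(0.5y,3y) = ((2423/2500)/(8671/10000) − 1)/(5/2) = 2042/43355 ≈ 4.7100%

step 1 [0.5y] zero: DF = P = 2423/2500 ≈ 0.969200
step 2 [1y] zero: DF = P = 1917/2000 ≈ 0.958500
step 3 [1.5y] zero: DF = P = 2357/2500 ≈ 0.942800
step 4 [2y] zero: DF = P = 9223/10000 ≈ 0.922300
step 5 [2.5y] swap r/2=381/15595: DF=(1 − 381/15595·(0.969200+0.958500+0.942800+0.922300))/(1+381/15595) = 8857/10000 ≈ 0.885700
step 6 [3y] swap r/2=1329/55456: DF=(1 − 1329/55456·(0.969200+0.958500+0.942800+0.922300+0.885700))/(1+1329/55456) = 8671/10000 ≈ 0.867100
step 7 [3.5y] bond c/2=1/200: DF=(872531/1000000 − 1/200·(0.969200+0.958500+0.942800+0.922300+0.885700+0.867100))/(1+1/200) = 4203/5000 ≈ 0.840600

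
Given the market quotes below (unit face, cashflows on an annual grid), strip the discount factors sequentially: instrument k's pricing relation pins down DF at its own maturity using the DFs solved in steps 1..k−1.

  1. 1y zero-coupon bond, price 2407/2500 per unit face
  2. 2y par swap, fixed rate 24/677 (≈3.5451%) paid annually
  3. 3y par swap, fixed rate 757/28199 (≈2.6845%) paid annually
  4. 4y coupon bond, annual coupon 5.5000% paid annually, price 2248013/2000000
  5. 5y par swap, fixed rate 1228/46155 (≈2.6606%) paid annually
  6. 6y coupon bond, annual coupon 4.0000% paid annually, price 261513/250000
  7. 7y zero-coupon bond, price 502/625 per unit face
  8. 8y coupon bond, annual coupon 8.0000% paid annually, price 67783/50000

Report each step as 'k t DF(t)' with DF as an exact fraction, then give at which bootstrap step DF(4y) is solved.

1 1 2407/2500
2 2 583/625
3 3 9243/10000
4 4 574/625
5 5 2193/2500
6 6 8283/10000
7 7 502/625
8 8 317/400
DF(4y) is solved at step 4

step 1 [1y] zero: DF = P = 2407/2500 ≈ 0.962800
step 2 [2y] swap r/1=24/677: DF=(1 − 24/677·(0.962800))/(1+24/677) = 583/625 ≈ 0.932800
step 3 [3y] swap r/1=757/28199: DF=(1 − 757/28199·(0.962800+0.932800))/(1+757/28199) = 9243/10000 ≈ 0.924300
step 4 [4y] bond c/1=11/200: DF=(2248013/2000000 − 11/200·(0.962800+0.932800+0.924300))/(1+11/200) = 574/625 ≈ 0.918400
step 5 [5y] swap r/1=1228/46155: DF=(1 − 1228/46155·(0.962800+0.932800+0.924300+0.918400))/(1+1228/46155) = 2193/2500 ≈ 0.877200
step 6 [6y] bond c/1=1/25: DF=(261513/250000 − 1/25·(0.962800+0.932800+0.924300+0.918400+0.877200))/(1+1/25) = 8283/10000 ≈ 0.828300
step 7 [7y] zero: DF = P = 502/625 ≈ 0.803200
step 8 [8y] bond c/1=2/25: DF=(67783/50000 − 2/25·(0.962800+0.932800+0.924300+0.918400+0.877200+0.828300+0.803200))/(1+2/25) = 317/400 ≈ 0.792500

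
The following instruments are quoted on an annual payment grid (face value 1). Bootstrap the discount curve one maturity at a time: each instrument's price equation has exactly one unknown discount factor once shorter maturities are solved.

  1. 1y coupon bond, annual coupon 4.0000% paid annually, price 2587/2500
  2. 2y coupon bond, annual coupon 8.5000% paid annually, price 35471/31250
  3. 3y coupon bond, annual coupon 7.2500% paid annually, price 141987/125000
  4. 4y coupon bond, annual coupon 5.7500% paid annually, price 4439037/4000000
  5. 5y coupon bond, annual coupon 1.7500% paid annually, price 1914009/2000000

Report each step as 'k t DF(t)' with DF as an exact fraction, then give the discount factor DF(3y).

step 1 [1y] bond c/1=1/25: DF=(2587/2500 − 1/25·(0))/(1+1/25) = 199/200 ≈ 0.995000
step 2 [2y] bond c/1=17/200: DF=(35471/31250 − 17/200·(0.995000))/(1+17/200) = 4841/5000 ≈ 0.968200
step 3 [3y] bond c/1=29/400: DF=(141987/125000 − 29/400·(0.995000+0.968200))/(1+29/400) = 579/625 ≈ 0.926400
step 4 [4y] bond c/1=23/400: DF=(4439037/4000000 − 23/400·(0.995000+0.968200+0.926400))/(1+23/400) = 8923/10000 ≈ 0.892300
step 5 [5y] bond c/1=7/400: DF=(1914009/2000000 − 7/400·(0.995000+0.968200+0.926400+0.892300))/(1+7/400) = 1751/2000 ≈ 0.875500

1 1 199/200
2 2 4841/5000
3 3 579/625
4 4 8923/10000
5 5 1751/2000
DF(3y) = 579/625 ≈ 0.926400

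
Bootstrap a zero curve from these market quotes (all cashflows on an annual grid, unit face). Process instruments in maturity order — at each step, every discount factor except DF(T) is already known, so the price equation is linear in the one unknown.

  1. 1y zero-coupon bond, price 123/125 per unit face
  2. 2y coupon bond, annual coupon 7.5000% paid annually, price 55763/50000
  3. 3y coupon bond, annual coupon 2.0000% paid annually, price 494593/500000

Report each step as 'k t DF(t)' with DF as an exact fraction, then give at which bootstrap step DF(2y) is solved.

step 1 [1y] zero: DF = P = 123/125 ≈ 0.984000
step 2 [2y] bond c/1=3/40: DF=(55763/50000 − 3/40·(0.984000))/(1+3/40) = 1211/1250 ≈ 0.968800
step 3 [3y] bond c/1=1/50: DF=(494593/500000 − 1/50·(0.984000+0.968800))/(1+1/50) = 1863/2000 ≈ 0.931500

1 1 123/125
2 2 1211/1250
3 3 1863/2000
DF(2y) is solved at step 2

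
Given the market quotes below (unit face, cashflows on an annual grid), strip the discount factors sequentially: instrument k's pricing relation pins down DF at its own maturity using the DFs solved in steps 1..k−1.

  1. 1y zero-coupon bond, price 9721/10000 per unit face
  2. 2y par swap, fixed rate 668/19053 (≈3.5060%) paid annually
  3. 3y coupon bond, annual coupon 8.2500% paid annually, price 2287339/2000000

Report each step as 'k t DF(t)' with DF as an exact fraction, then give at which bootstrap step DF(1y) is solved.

step 1 [1y] zero: DF = P = 9721/10000 ≈ 0.972100
step 2 [2y] swap r/1=668/19053: DF=(1 − 668/19053·(0.972100))/(1+668/19053) = 2333/2500 ≈ 0.933200
step 3 [3y] bond c/1=33/400: DF=(2287339/2000000 − 33/400·(0.972100+0.933200))/(1+33/400) = 9113/10000 ≈ 0.911300

1 1 9721/10000
2 2 2333/2500
3 3 9113/10000
DF(1y) is solved at step 1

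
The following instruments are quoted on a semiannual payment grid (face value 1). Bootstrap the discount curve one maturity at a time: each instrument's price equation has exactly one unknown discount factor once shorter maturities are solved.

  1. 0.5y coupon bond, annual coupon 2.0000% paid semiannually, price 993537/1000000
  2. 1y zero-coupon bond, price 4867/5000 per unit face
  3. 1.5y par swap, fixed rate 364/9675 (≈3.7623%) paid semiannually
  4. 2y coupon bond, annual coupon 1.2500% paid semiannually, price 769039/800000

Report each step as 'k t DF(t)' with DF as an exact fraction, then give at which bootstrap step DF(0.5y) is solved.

step 1 [0.5y] bond c/2=1/100: DF=(993537/1000000 − 1/100·(0))/(1+1/100) = 9837/10000 ≈ 0.983700
step 2 [1y] zero: DF = P = 4867/5000 ≈ 0.973400
step 3 [1.5y] swap r/2=182/9675: DF=(1 − 182/9675·(0.983700+0.973400))/(1+182/9675) = 4727/5000 ≈ 0.945400
step 4 [2y] bond c/2=1/160: DF=(769039/800000 − 1/160·(0.983700+0.973400+0.945400))/(1+1/160) = 9373/10000 ≈ 0.937300

1 1/2 9837/10000
2 1 4867/5000
3 3/2 4727/5000
4 2 9373/10000
DF(0.5y) is solved at step 1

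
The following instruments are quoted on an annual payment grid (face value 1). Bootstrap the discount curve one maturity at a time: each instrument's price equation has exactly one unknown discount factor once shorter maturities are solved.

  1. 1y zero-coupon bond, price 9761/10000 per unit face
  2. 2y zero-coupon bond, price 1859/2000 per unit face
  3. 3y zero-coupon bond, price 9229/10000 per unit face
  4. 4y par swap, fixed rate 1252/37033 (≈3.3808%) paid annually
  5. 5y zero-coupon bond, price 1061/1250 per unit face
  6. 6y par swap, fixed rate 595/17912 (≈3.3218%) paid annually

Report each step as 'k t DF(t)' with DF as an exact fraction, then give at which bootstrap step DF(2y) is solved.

step 1 [1y] zero: DF = P = 9761/10000 ≈ 0.976100
step 2 [2y] zero: DF = P = 1859/2000 ≈ 0.929500
step 3 [3y] zero: DF = P = 9229/10000 ≈ 0.922900
step 4 [4y] swap r/1=1252/37033: DF=(1 − 1252/37033·(0.976100+0.929500+0.922900))/(1+1252/37033) = 2187/2500 ≈ 0.874800
step 5 [5y] zero: DF = P = 1061/1250 ≈ 0.848800
step 6 [6y] swap r/1=595/17912: DF=(1 − 595/17912·(0.976100+0.929500+0.922900+0.874800+0.848800))/(1+595/17912) = 1643/2000 ≈ 0.821500

1 1 9761/10000
2 2 1859/2000
3 3 9229/10000
4 4 2187/2500
5 5 1061/1250
6 6 1643/2000
DF(2y) is solved at step 2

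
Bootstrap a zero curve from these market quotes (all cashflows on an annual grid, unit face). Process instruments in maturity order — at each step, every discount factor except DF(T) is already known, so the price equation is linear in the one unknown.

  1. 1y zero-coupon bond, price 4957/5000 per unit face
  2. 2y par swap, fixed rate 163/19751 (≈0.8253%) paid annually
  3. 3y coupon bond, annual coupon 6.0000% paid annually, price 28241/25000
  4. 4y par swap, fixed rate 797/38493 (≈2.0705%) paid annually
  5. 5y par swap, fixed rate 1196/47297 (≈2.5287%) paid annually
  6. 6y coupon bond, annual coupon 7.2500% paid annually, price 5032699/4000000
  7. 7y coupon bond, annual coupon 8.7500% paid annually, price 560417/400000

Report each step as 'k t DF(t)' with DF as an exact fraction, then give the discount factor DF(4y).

1 1 4957/5000
2 2 9837/10000
3 3 9539/10000
4 4 9203/10000
5 5 2201/2500
6 6 4267/5000
7 7 8391/10000
DF(4y) = 9203/10000 ≈ 0.920300

step 1 [1y] zero: DF = P = 4957/5000 ≈ 0.991400
step 2 [2y] swap r/1=163/19751: DF=(1 − 163/19751·(0.991400))/(1+163/19751) = 9837/10000 ≈ 0.983700
step 3 [3y] bond c/1=3/50: DF=(28241/25000 − 3/50·(0.991400+0.983700))/(1+3/50) = 9539/10000 ≈ 0.953900
step 4 [4y] swap r/1=797/38493: DF=(1 − 797/38493·(0.991400+0.983700+0.953900))/(1+797/38493) = 9203/10000 ≈ 0.920300
step 5 [5y] swap r/1=1196/47297: DF=(1 − 1196/47297·(0.991400+0.983700+0.953900+0.920300))/(1+1196/47297) = 2201/2500 ≈ 0.880400
step 6 [6y] bond c/1=29/400: DF=(5032699/4000000 − 29/400·(0.991400+0.983700+0.953900+0.920300+0.880400))/(1+29/400) = 4267/5000 ≈ 0.853400
step 7 [7y] bond c/1=7/80: DF=(560417/400000 − 7/80·(0.991400+0.983700+0.953900+0.920300+0.880400+0.853400))/(1+7/80) = 8391/10000 ≈ 0.839100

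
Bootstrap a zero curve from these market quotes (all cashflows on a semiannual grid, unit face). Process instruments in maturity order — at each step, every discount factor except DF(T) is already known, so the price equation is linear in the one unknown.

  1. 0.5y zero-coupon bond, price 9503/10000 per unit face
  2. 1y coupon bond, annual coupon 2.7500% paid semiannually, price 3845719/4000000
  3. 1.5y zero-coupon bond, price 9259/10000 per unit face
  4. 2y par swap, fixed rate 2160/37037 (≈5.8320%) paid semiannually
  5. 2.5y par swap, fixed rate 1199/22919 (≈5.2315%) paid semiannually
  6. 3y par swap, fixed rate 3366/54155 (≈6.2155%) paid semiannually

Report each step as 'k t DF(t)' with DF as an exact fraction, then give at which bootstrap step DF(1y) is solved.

1 1/2 9503/10000
2 1 1871/2000
3 3/2 9259/10000
4 2 223/250
5 5/2 8801/10000
6 3 8317/10000
DF(1y) is solved at step 2

step 1 [0.5y] zero: DF = P = 9503/10000 ≈ 0.950300
step 2 [1y] bond c/2=11/800: DF=(3845719/4000000 − 11/800·(0.950300))/(1+11/800) = 1871/2000 ≈ 0.935500
step 3 [1.5y] zero: DF = P = 9259/10000 ≈ 0.925900
step 4 [2y] swap r/2=1080/37037: DF=(1 − 1080/37037·(0.950300+0.935500+0.925900))/(1+1080/37037) = 223/250 ≈ 0.892000
step 5 [2.5y] swap r/2=1199/45838: DF=(1 − 1199/45838·(0.950300+0.935500+0.925900+0.892000))/(1+1199/45838) = 8801/10000 ≈ 0.880100
step 6 [3y] swap r/2=1683/54155: DF=(1 − 1683/54155·(0.950300+0.935500+0.925900+0.892000+0.880100))/(1+1683/54155) = 8317/10000 ≈ 0.831700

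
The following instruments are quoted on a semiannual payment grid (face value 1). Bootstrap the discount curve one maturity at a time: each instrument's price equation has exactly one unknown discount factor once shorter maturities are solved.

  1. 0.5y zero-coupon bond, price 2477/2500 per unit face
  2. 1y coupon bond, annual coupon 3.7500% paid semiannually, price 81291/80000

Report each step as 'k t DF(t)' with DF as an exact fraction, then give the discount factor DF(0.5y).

step 1 [0.5y] zero: DF = P = 2477/2500 ≈ 0.990800
step 2 [1y] bond c/2=3/160: DF=(81291/80000 − 3/160·(0.990800))/(1+3/160) = 612/625 ≈ 0.979200

1 1/2 2477/2500
2 1 612/625
DF(0.5y) = 2477/2500 ≈ 0.990800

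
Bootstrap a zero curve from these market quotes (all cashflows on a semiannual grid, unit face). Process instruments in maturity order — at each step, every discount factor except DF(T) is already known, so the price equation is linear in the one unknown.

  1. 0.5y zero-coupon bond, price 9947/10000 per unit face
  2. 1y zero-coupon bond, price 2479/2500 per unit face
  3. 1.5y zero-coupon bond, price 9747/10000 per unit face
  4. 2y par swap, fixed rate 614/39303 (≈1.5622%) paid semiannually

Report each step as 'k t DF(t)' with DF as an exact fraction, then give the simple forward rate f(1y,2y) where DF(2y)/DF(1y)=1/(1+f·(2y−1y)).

1 1/2 9947/10000
2 1 2479/2500
3 3/2 9747/10000
4 2 9693/10000
f(1y,2y) = ((2479/2500)/(9693/10000) − 1)/(1) = 223/9693 ≈ 2.3006%

step 1 [0.5y] zero: DF = P = 9947/10000 ≈ 0.994700
step 2 [1y] zero: DF = P = 2479/2500 ≈ 0.991600
step 3 [1.5y] zero: DF = P = 9747/10000 ≈ 0.974700
step 4 [2y] swap r/2=307/39303: DF=(1 − 307/39303·(0.994700+0.991600+0.974700))/(1+307/39303) = 9693/10000 ≈ 0.969300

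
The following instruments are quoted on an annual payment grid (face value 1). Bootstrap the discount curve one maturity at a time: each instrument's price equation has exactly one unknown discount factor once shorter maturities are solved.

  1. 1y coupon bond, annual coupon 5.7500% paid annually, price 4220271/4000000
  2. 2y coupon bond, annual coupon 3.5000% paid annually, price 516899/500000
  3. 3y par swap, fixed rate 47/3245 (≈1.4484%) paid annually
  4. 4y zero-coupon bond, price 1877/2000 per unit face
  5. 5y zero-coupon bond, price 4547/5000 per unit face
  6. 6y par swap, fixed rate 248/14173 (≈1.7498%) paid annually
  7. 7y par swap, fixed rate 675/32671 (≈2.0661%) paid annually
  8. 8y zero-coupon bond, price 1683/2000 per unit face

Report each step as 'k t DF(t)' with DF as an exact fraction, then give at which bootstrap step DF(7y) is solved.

1 1 9977/10000
2 2 9651/10000
3 3 9577/10000
4 4 1877/2000
5 5 4547/5000
6 6 563/625
7 7 173/200
8 8 1683/2000
DF(7y) is solved at step 7

step 1 [1y] bond c/1=23/400: DF=(4220271/4000000 − 23/400·(0))/(1+23/400) = 9977/10000 ≈ 0.997700
step 2 [2y] bond c/1=7/200: DF=(516899/500000 − 7/200·(0.997700))/(1+7/200) = 9651/10000 ≈ 0.965100
step 3 [3y] swap r/1=47/3245: DF=(1 − 47/3245·(0.997700+0.965100))/(1+47/3245) = 9577/10000 ≈ 0.957700
step 4 [4y] zero: DF = P = 1877/2000 ≈ 0.938500
step 5 [5y] zero: DF = P = 4547/5000 ≈ 0.909400
step 6 [6y] swap r/1=248/14173: DF=(1 − 248/14173·(0.997700+0.965100+0.957700+0.938500+0.909400))/(1+248/14173) = 563/625 ≈ 0.900800
step 7 [7y] swap r/1=675/32671: DF=(1 − 675/32671·(0.997700+0.965100+0.957700+0.938500+0.909400+0.900800))/(1+675/32671) = 173/200 ≈ 0.865000
step 8 [8y] zero: DF = P = 1683/2000 ≈ 0.841500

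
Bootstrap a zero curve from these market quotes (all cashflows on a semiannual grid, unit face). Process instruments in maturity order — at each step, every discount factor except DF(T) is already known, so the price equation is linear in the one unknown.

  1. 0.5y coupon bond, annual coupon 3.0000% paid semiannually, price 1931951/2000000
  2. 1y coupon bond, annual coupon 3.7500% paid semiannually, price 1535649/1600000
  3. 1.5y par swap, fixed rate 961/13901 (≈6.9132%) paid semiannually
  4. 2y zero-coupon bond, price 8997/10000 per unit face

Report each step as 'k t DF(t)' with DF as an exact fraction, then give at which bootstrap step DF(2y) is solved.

step 1 [0.5y] bond c/2=3/200: DF=(1931951/2000000 − 3/200·(0))/(1+3/200) = 9517/10000 ≈ 0.951700
step 2 [1y] bond c/2=3/160: DF=(1535649/1600000 − 3/160·(0.951700))/(1+3/160) = 4623/5000 ≈ 0.924600
step 3 [1.5y] swap r/2=961/27802: DF=(1 − 961/27802·(0.951700+0.924600))/(1+961/27802) = 9039/10000 ≈ 0.903900
step 4 [2y] zero: DF = P = 8997/10000 ≈ 0.899700

1 1/2 9517/10000
2 1 4623/5000
3 3/2 9039/10000
4 2 8997/10000
DF(2y) is solved at step 4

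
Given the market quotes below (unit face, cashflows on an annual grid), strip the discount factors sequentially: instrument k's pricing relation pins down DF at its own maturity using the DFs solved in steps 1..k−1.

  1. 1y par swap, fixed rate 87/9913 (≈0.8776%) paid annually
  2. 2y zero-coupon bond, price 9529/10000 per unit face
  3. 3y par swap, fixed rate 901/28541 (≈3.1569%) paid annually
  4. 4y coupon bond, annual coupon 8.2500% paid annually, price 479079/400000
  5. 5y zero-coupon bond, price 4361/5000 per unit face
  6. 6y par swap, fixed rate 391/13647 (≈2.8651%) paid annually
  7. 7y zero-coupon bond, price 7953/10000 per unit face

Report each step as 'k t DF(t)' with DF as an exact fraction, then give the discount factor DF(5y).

1 1 9913/10000
2 2 9529/10000
3 3 9099/10000
4 4 8889/10000
5 5 4361/5000
6 6 2109/2500
7 7 7953/10000
DF(5y) = 4361/5000 ≈ 0.872200

step 1 [1y] swap r/1=87/9913: DF=(1 − 87/9913·(0))/(1+87/9913) = 9913/10000 ≈ 0.991300
step 2 [2y] zero: DF = P = 9529/10000 ≈ 0.952900
step 3 [3y] swap r/1=901/28541: DF=(1 − 901/28541·(0.991300+0.952900))/(1+901/28541) = 9099/10000 ≈ 0.909900
step 4 [4y] bond c/1=33/400: DF=(479079/400000 − 33/400·(0.991300+0.952900+0.909900))/(1+33/400) = 8889/10000 ≈ 0.888900
step 5 [5y] zero: DF = P = 4361/5000 ≈ 0.872200
step 6 [6y] swap r/1=391/13647: DF=(1 − 391/13647·(0.991300+0.952900+0.909900+0.888900+0.872200))/(1+391/13647) = 2109/2500 ≈ 0.843600
step 7 [7y] zero: DF = P = 7953/10000 ≈ 0.795300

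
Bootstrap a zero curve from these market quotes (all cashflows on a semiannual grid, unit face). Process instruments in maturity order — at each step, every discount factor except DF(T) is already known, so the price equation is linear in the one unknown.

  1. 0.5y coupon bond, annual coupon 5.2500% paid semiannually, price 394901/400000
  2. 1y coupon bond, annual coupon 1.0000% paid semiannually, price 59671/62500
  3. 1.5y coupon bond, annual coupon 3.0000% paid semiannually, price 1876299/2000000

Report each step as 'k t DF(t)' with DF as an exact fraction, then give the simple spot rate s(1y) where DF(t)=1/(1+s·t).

1 1/2 481/500
2 1 2363/2500
3 3/2 8961/10000
s(1y) = (1/(2363/2500) − 1)/(1) = 137/2363 ≈ 5.7977%

step 1 [0.5y] bond c/2=21/800: DF=(394901/400000 − 21/800·(0))/(1+21/800) = 481/500 ≈ 0.962000
step 2 [1y] bond c/2=1/200: DF=(59671/62500 − 1/200·(0.962000))/(1+1/200) = 2363/2500 ≈ 0.945200
step 3 [1.5y] bond c/2=3/200: DF=(1876299/2000000 − 3/200·(0.962000+0.945200))/(1+3/200) = 8961/10000 ≈ 0.896100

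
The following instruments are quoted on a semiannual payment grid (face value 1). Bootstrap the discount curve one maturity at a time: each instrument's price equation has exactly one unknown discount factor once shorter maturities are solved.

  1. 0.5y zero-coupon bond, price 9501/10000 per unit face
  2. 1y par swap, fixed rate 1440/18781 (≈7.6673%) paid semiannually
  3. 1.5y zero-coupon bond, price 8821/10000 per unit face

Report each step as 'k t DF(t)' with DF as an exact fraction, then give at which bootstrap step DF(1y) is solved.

step 1 [0.5y] zero: DF = P = 9501/10000 ≈ 0.950100
step 2 [1y] swap r/2=720/18781: DF=(1 − 720/18781·(0.950100))/(1+720/18781) = 116/125 ≈ 0.928000
step 3 [1.5y] zero: DF = P = 8821/10000 ≈ 0.882100

1 1/2 9501/10000
2 1 116/125
3 3/2 8821/10000
DF(1y) is solved at step 2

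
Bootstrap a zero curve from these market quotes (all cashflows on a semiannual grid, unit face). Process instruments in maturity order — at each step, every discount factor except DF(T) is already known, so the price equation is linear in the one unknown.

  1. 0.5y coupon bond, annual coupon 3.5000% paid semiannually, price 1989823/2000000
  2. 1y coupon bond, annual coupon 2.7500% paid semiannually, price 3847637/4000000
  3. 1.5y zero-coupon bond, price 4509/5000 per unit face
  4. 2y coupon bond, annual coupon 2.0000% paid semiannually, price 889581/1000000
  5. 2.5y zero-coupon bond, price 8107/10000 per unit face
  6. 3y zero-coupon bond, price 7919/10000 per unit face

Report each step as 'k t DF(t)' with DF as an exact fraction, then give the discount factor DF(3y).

1 1/2 4889/5000
2 1 2339/2500
3 3/2 4509/5000
4 2 8529/10000
5 5/2 8107/10000
6 3 7919/10000
DF(3y) = 7919/10000 ≈ 0.791900

step 1 [0.5y] bond c/2=7/400: DF=(1989823/2000000 − 7/400·(0))/(1+7/400) = 4889/5000 ≈ 0.977800
step 2 [1y] bond c/2=11/800: DF=(3847637/4000000 − 11/800·(0.977800))/(1+11/800) = 2339/2500 ≈ 0.935600
step 3 [1.5y] zero: DF = P = 4509/5000 ≈ 0.901800
step 4 [2y] bond c/2=1/100: DF=(889581/1000000 − 1/100·(0.977800+0.935600+0.901800))/(1+1/100) = 8529/10000 ≈ 0.852900
step 5 [2.5y] zero: DF = P = 8107/10000 ≈ 0.810700
step 6 [3y] zero: DF = P = 7919/10000 ≈ 0.791900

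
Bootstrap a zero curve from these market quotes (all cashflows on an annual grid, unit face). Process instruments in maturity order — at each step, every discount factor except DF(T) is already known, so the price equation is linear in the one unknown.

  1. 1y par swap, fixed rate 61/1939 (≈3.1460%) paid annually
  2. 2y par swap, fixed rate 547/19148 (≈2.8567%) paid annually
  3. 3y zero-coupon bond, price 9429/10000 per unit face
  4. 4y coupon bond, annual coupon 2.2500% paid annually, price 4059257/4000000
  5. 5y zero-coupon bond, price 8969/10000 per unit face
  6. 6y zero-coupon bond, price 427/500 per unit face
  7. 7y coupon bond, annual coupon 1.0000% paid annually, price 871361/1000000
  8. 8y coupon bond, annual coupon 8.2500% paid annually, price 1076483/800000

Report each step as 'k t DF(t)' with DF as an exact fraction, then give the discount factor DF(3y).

1 1 1939/2000
2 2 9453/10000
3 3 9429/10000
4 4 581/625
5 5 8969/10000
6 6 427/500
7 7 8079/10000
8 8 3797/5000
DF(3y) = 9429/10000 ≈ 0.942900

step 1 [1y] swap r/1=61/1939: DF=(1 − 61/1939·(0))/(1+61/1939) = 1939/2000 ≈ 0.969500
step 2 [2y] swap r/1=547/19148: DF=(1 − 547/19148·(0.969500))/(1+547/19148) = 9453/10000 ≈ 0.945300
step 3 [3y] zero: DF = P = 9429/10000 ≈ 0.942900
step 4 [4y] bond c/1=9/400: DF=(4059257/4000000 − 9/400·(0.969500+0.945300+0.942900))/(1+9/400) = 581/625 ≈ 0.929600
step 5 [5y] zero: DF = P = 8969/10000 ≈ 0.896900
step 6 [6y] zero: DF = P = 427/500 ≈ 0.854000
step 7 [7y] bond c/1=1/100: DF=(871361/1000000 − 1/100·(0.969500+0.945300+0.942900+0.929600+0.896900+0.854000))/(1+1/100) = 8079/10000 ≈ 0.807900
step 8 [8y] bond c/1=33/400: DF=(1076483/800000 − 33/400·(0.969500+0.945300+0.942900+0.929600+0.896900+0.854000+0.807900))/(1+33/400) = 3797/5000 ≈ 0.759400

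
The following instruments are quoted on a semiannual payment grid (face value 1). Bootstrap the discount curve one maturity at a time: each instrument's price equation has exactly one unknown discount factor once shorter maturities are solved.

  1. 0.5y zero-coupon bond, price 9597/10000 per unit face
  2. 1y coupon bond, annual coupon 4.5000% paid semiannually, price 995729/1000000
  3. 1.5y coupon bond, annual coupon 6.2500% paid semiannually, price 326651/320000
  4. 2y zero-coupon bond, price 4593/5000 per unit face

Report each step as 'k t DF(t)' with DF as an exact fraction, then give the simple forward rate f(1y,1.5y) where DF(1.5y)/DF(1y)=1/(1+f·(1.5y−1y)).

1 1/2 9597/10000
2 1 9527/10000
3 3/2 9319/10000
4 2 4593/5000
f(1y,1.5y) = ((9527/10000)/(9319/10000) − 1)/(1/2) = 416/9319 ≈ 4.4640%

step 1 [0.5y] zero: DF = P = 9597/10000 ≈ 0.959700
step 2 [1y] bond c/2=9/400: DF=(995729/1000000 − 9/400·(0.959700))/(1+9/400) = 9527/10000 ≈ 0.952700
step 3 [1.5y] bond c/2=1/32: DF=(326651/320000 − 1/32·(0.959700+0.952700))/(1+1/32) = 9319/10000 ≈ 0.931900
step 4 [2y] zero: DF = P = 4593/5000 ≈ 0.918600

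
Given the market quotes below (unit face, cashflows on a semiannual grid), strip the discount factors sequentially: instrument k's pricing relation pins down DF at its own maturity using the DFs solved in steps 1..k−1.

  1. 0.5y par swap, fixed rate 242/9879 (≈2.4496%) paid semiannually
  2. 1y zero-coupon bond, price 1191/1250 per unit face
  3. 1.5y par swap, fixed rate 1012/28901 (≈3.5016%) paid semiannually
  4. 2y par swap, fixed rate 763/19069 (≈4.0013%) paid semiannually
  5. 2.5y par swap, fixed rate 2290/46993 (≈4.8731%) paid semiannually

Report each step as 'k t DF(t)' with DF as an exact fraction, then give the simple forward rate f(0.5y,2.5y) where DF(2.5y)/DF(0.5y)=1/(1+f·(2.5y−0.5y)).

step 1 [0.5y] swap r/2=121/9879: DF=(1 − 121/9879·(0))/(1+121/9879) = 9879/10000 ≈ 0.987900
step 2 [1y] zero: DF = P = 1191/1250 ≈ 0.952800
step 3 [1.5y] swap r/2=506/28901: DF=(1 − 506/28901·(0.987900+0.952800))/(1+506/28901) = 4747/5000 ≈ 0.949400
step 4 [2y] swap r/2=763/38138: DF=(1 − 763/38138·(0.987900+0.952800+0.949400))/(1+763/38138) = 9237/10000 ≈ 0.923700
step 5 [2.5y] swap r/2=1145/46993: DF=(1 − 1145/46993·(0.987900+0.952800+0.949400+0.923700))/(1+1145/46993) = 1771/2000 ≈ 0.885500

1 1/2 9879/10000
2 1 1191/1250
3 3/2 4747/5000
4 2 9237/10000
5 5/2 1771/2000
f(0.5y,2.5y) = ((9879/10000)/(1771/2000) − 1)/(2) = 512/8855 ≈ 5.7820%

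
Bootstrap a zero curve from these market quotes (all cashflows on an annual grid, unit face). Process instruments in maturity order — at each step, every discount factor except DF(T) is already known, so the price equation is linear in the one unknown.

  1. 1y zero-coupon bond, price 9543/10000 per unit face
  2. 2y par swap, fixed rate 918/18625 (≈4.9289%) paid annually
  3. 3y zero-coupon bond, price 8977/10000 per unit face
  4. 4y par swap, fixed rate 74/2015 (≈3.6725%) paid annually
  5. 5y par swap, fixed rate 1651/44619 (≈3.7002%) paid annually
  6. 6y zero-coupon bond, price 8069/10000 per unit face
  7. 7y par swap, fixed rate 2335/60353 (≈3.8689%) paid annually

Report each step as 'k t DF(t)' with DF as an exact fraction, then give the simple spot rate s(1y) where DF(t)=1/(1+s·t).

step 1 [1y] zero: DF = P = 9543/10000 ≈ 0.954300
step 2 [2y] swap r/1=918/18625: DF=(1 − 918/18625·(0.954300))/(1+918/18625) = 4541/5000 ≈ 0.908200
step 3 [3y] zero: DF = P = 8977/10000 ≈ 0.897700
step 4 [4y] swap r/1=74/2015: DF=(1 − 74/2015·(0.954300+0.908200+0.897700))/(1+74/2015) = 2167/2500 ≈ 0.866800
step 5 [5y] swap r/1=1651/44619: DF=(1 − 1651/44619·(0.954300+0.908200+0.897700+0.866800))/(1+1651/44619) = 8349/10000 ≈ 0.834900
step 6 [6y] zero: DF = P = 8069/10000 ≈ 0.806900
step 7 [7y] swap r/1=2335/60353: DF=(1 − 2335/60353·(0.954300+0.908200+0.897700+0.866800+0.834900+0.806900))/(1+2335/60353) = 1533/2000 ≈ 0.766500

1 1 9543/10000
2 2 4541/5000
3 3 8977/10000
4 4 2167/2500
5 5 8349/10000
6 6 8069/10000
7 7 1533/2000
s(1y) = (1/(9543/10000) − 1)/(1) = 457/9543 ≈ 4.7889%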